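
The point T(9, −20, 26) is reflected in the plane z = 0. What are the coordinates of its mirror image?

(9, -20, -26)

n = (0, 0, 1), |n|² = 1, n·T − 0 = 26, so t = 26/1 = 26.
Foot F = T − 26·n = (9, −20, 0); the reflection is 2F − T = (9, −20, −26).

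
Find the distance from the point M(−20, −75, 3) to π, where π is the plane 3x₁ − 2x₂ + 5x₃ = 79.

26/√38

n = (3, −2, 5); n·P − 79 = 26; |n| = √38; distance = 26/√38 = 13√38/19.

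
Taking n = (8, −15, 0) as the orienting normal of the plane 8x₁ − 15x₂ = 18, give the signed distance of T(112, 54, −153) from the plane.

n·T − 18 = 68.
|n| = 17, so the signed distance is 68/17 = 4.

4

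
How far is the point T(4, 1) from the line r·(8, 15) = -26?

73/17

The normal to the line is n = (8, 15) with |n| = 17.
|n·T − (-26)| = |47 − (-26)| = 73, so the distance is 73/17.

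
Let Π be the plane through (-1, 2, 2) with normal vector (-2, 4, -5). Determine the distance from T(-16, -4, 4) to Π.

The plane has equation n·(r − (-1, 2, 2)) = 0, i.e. n·r = 0.
Then n·(-16, -4, 4) - 0 = -4.
|n| = √(4 + 16 + 25) = 3√5, so the distance is |-4|/(3√5) = 4√5/15.

4/(3√5)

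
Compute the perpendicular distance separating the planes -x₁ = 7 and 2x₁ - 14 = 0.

Divide the second equation by -2 to match normals: -x₁ = -7.
Both planes have normal n = (-1, 0, 0), |n| = 1. Any point on the first plane is at distance |(-7) − 7|/|n| = 14/1 = 14 from the second.

14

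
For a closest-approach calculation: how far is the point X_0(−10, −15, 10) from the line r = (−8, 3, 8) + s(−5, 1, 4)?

Direction vector d = (−5, 1, 4).
AP = (−2, −18, 2), and AP × d = (−74, −2, −92).
|AP × d|² = 13944 and |d|² = 42, so the distance is √(13944/42) = √332 = 2√83.

2√83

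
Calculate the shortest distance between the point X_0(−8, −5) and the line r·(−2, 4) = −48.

22/√5

The normal to the line is n = (−2, 4) with |n| = 2√5.
|n·X_0 − (-48)| = |-4 − (-48)| = 44, so the distance is 44/(2√5) = 22/√5.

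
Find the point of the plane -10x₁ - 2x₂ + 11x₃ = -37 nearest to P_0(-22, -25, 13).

(-2, -21, -9)

n = (-10, -2, 11), |n|² = 225, and n·P_0 − (-37) = 450.
t = 450/225 = 2, so the foot is P_0 − t·n = (-22, -25, 13) − 2·(-10, -2, 11) = (-2, -21, -9).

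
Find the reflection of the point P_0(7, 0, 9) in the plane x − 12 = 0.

n = (1, 0, 0), |n|² = 1, n·P_0 − 12 = -5, so t = -5/1 = -5.
Foot F = P_0 − (-5)·n = (12, 0, 9); the reflection is 2F − P_0 = (17, 0, 9).

(17, 0, 9)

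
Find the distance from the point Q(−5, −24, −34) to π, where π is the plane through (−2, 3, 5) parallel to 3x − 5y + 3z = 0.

Parallel planes share the normal n = (3, −5, 3); since (−2, 3, 5) lies on the plane, its equation is 3x − 5y + 3z = -6.
d = |3·(-5) + (-5)·(-24) + 3·(-34) − (-6)| / √(9 + 25 + 9) = |9| / √43 = 9/√43.

9√43/43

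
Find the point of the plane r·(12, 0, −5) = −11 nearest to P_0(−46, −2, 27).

(2, -2, 7)

The perpendicular from P_0 has direction n = (12, 0, −5): r = (−46, −2, 27) + t(12, 0, −5).
Substitute into the plane: n·(P_0 + tn) = -11 gives -687 + 169t = -11, so t = 4.
Foot = (−46, −2, 27) + 4·(12, 0, −5) = (2, −2, 7).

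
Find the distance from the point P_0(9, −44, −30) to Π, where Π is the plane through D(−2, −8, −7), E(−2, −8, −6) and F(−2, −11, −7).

11

DE = (0, 0, 1) and DF = (0, −3, 0), so a normal is n = DE × DF = (3, 0, 0).
n = (3, 0, 0); n·P − (-6) = 33; |n| = 3; distance = 33/3 = 11.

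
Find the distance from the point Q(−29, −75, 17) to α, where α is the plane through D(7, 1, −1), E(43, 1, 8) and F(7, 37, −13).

20/13

DE = (36, 0, 9) and DF = (0, 36, −12), so a normal is n = DE × DF = (−324, 432, 1296).
n = (−324, 432, 1296); n·P − (-3132) = 2160; |n| = 1404; distance = 2160/1404 = 20/13.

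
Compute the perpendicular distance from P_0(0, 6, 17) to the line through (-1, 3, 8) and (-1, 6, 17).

1

A direction vector is d = (0, 3, 9).
AP = (1, 3, 9); AP·d = 90, |AP|² = 91, |d|² = 90.
distance² = |AP|² − (AP·d)²/|d|² = 91 − 8100/90 = 1, so the distance is 1.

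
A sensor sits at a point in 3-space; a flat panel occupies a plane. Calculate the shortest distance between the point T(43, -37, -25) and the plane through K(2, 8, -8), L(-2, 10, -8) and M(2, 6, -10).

5

KL = (-4, 2, 0) and KM = (0, -2, -2), so a normal is n = KL × KM = (-4, -8, 8).
d = |(-4)·43 + (-8)·(-37) + 8·(-25) − (-136)| / √(16 + 64 + 64) = |60| / 12 = 5.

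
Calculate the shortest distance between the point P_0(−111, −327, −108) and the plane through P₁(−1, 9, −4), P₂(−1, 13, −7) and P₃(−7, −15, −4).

8

P₁P₂ = (0, 4, −3) and P₁P₃ = (−6, −24, 0), so a normal is n = P₁P₂ × P₁P₃ = (−72, 18, 24).
Then n·(−111, −327, −108) − 138 = −624.
|n| = √(5184 + 324 + 576) = 78, so the distance is |-624|/78 = 8.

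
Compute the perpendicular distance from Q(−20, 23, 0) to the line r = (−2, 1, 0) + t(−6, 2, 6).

6√14

Direction vector d = (−6, 2, 6).
AP = (−18, 22, 0); AP·d = 152, |AP|² = 808, |d|² = 76.
distance² = |AP|² − (AP·d)²/|d|² = 808 − 23104/76 = 504, so the distance is 6√14.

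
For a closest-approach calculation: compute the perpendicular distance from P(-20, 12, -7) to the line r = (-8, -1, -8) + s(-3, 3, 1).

Direction vector d = (-3, 3, 1).
AP = (-12, 13, 1), and AP × d = (10, 9, 3).
|AP × d|² = 190 and |d|² = 19, so the distance is √(190/19) = √10.

√10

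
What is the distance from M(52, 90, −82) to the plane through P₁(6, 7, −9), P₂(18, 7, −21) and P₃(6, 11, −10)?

P₁P₂ = (12, 0, −12) and P₁P₃ = (0, 4, −1), so a normal is n = P₁P₂ × P₁P₃ = (48, 12, 48).
n = (48, 12, 48); n·P − (-60) = -300; |n| = 12√33; distance = 300/(12√33) = 25√33/33.

25/√33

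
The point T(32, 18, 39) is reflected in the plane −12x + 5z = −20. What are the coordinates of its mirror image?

(8, 18, 49)

n = (−12, 0, 5), |n|² = 169, n·T − (-20) = -169, so t = -169/169 = -1.
Foot F = T − (-1)·n = (20, 18, 44); the reflection is 2F − T = (8, 18, 49).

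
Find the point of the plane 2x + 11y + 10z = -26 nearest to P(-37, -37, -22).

n = (2, 11, 10), |n|² = 225, and n·P − (-26) = -675.
t = -675/225 = -3, so the foot is P − t·n = (-37, -37, -22) − (-3)·(2, 11, 10) = (-31, -4, 8).

(-31, -4, 8)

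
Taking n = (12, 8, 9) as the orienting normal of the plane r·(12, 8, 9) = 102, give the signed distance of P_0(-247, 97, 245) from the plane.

n·P_0 − 102 = -85.
|n| = 17, so the signed distance is -85/17 = -5.

-5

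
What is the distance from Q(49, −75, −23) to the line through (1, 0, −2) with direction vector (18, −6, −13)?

3√401

Direction vector d = (18, −6, −13).
AP = (48, −75, −21), and AP × d = (849, 246, 1062).
|AP × d|² = 1909161 and |d|² = 529, so the distance is √(1909161/529) = √3609 = 3√401.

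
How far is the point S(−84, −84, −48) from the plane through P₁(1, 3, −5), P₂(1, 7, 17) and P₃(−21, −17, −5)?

7/5

P₁P₂ = (0, 4, 22) and P₁P₃ = (−22, −20, 0), so a normal is n = P₁P₂ × P₁P₃ = (440, −484, 88).
n = (440, −484, 88); n·P − (-1452) = 924; |n| = 660; distance = 924/660 = 7/5.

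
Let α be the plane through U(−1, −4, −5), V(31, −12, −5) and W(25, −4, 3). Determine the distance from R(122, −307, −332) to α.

5

UV = (32, −8, 0) and UW = (26, 0, 8), so a normal is n = UV × UW = (−64, −256, 208).
Then n·(122, −307, −332) − 48 = 1680.
|n| = √(4096 + 65536 + 43264) = 336, so the distance is |1680|/336 = 5.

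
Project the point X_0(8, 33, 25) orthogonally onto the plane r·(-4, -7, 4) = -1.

(0, 19, 33)

The perpendicular from X_0 has direction n = (-4, -7, 4): r = (8, 33, 25) + μ(-4, -7, 4).
Substitute into the plane: n·(X_0 + μn) = -1 gives -163 + 81μ = -1, so μ = 2.
Foot = (8, 33, 25) + 2·(-4, -7, 4) = (0, 19, 33).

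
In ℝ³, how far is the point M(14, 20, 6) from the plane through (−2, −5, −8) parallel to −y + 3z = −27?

17/√10

Parallel planes share the normal n = (0, −1, 3); since (−2, −5, −8) lies on the plane, its equation is −y + 3z = -19.
Then n·(14, 20, 6) − (−19) = 17.
|n| = √(0 + 1 + 9) = √10, so the distance is |17|/√10 = 17/√10.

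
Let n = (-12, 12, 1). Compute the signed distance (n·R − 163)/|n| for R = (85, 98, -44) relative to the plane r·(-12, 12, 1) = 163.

n·R − 163 = -51.
|n| = 17, so the signed distance is -51/17 = -3.

-3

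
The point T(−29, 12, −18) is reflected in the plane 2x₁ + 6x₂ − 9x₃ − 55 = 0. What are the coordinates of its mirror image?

(-33, 0, 0)

n = (2, 6, −9), |n|² = 121, n·T − 55 = 121, so t = 121/121 = 1.
Foot F = T − 1·n = (−31, 6, −9); the reflection is 2F − T = (−33, 0, 0).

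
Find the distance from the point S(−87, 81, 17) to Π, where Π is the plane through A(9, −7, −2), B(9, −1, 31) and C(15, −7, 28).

AB = (0, 6, 33) and AC = (6, 0, 30), so a normal is n = AB × AC = (180, 198, −36).
Then n·(−87, 81, 17) − 306 = −540.
|n| = √(32400 + 39204 + 1296) = 270, so the distance is |-540|/270 = 2.

2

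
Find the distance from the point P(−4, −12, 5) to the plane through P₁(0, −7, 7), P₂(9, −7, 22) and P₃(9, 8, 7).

1/√43

P₁P₂ = (9, 0, 15) and P₁P₃ = (9, 15, 0), so a normal is n = P₁P₂ × P₁P₃ = (−225, 135, 135).
Then n·(−4, −12, 5) − 0 = −45.
|n| = √(50625 + 18225 + 18225) = 45√43, so the distance is |-45|/(45√43) = √43/43.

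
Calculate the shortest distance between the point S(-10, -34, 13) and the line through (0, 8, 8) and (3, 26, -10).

A direction vector is d = (3, 18, -18).
AP = (-10, -42, 5); AP·d = -876, |AP|² = 1889, |d|² = 657.
distance² = |AP|² − (AP·d)²/|d|² = 1889 − 767376/657 = 721, so the distance is √721.

√721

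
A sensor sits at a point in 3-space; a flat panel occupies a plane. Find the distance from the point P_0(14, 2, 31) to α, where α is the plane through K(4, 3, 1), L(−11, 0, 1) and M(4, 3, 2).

15/√26

KL = (−15, −3, 0) and KM = (0, 0, 1), so a normal is n = KL × KM = (−3, 15, 0).
n = (−3, 15, 0); n·P − 33 = -45; |n| = 3√26; distance = 45/(3√26) = 15/√26.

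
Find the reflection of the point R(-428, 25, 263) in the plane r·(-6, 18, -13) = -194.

With n = (-6, 18, -13), the signed offset is (n·R − (-194))/|n|² = -207/529 = -9/23.
R' = R − 2t·n = (-428, 25, 263) − (-18/23)·(-6, 18, -13) = (-9952/23, 899/23, 5815/23).

(-9952/23, 899/23, 5815/23)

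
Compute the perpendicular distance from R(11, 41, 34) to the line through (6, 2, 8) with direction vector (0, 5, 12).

Direction vector d = (0, 5, 12).
AP = (5, 39, 26); AP·d = 507, |AP|² = 2222, |d|² = 169.
distance² = |AP|² − (AP·d)²/|d|² = 2222 − 257049/169 = 701, so the distance is √701.

√701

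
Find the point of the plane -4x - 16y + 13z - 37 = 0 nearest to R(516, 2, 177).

The perpendicular from R has direction n = (-4, -16, 13): r = (516, 2, 177) + λ(-4, -16, 13).
Substitute into the plane: n·(R + λn) = 37 gives 205 + 441λ = 37, so λ = -8/21.
Foot = (516, 2, 177) + (-8/21)·(-4, -16, 13) = (10868/21, 170/21, 3613/21).

(10868/21, 170/21, 3613/21)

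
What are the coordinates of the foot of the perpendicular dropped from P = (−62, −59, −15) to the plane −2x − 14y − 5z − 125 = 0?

n = (−2, −14, −5), |n|² = 225, and n·P − 125 = 900.
t = 900/225 = 4, so the foot is P − t·n = (−62, −59, −15) − 4·(−2, −14, −5) = (−54, −3, 5).

(-54, -3, 5)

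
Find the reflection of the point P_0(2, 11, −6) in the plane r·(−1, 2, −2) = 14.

(6, 3, 2)

With n = (−1, 2, −2), the signed offset is (n·P_0 − 14)/|n|² = 18/9 = 2.
P_0' = P_0 − 2t·n = (2, 11, −6) − 4·(−1, 2, −2) = (6, 3, 2).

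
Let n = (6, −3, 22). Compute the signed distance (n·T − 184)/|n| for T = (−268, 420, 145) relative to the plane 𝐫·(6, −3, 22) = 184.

6

n·T − 184 = 138.
|n| = 23, so the signed distance is 138/23 = 6.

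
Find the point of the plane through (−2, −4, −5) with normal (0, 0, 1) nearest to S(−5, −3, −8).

(-5, -3, -5)

The perpendicular from S has direction n = (0, 0, 1): r = (−5, −3, −8) + μ(0, 0, 1).
Substitute into the plane: n·(S + μn) = -5 gives -8 + 1μ = -5, so μ = 3.
Foot = (−5, −3, −8) + 3·(0, 0, 1) = (−5, −3, −5).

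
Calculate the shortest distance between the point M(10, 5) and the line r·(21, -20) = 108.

The normal to the line is n = (21, -20) with |n| = 29.
|n·M − 108| = |110 − 108| = 2, so the distance is 2/29.

2/29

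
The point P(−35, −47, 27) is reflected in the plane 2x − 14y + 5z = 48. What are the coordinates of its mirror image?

n = (2, −14, 5), |n|² = 225, n·P − 48 = 675, so t = 675/225 = 3.
Foot F = P − 3·n = (−41, −5, 12); the reflection is 2F − P = (−47, 37, −3).

(-47, 37, -3)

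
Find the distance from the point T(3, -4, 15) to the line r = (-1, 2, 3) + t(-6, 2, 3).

14

Direction vector d = (-6, 2, 3).
AP = (4, -6, 12), and AP × d = (-42, -84, -28).
|AP × d|² = 9604 and |d|² = 49, so the distance is √(9604/49) = √196 = 14.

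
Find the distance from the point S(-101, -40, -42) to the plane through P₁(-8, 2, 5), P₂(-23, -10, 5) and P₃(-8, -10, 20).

P₁P₂ = (-15, -12, 0) and P₁P₃ = (0, -12, 15), so a normal is n = P₁P₂ × P₁P₃ = (-180, 225, 180).
Then n·(-101, -40, -42) - 2790 = -1170.
|n| = √(32400 + 50625 + 32400) = 45√57, so the distance is |-1170|/(45√57) = 26/√57.

26√57/57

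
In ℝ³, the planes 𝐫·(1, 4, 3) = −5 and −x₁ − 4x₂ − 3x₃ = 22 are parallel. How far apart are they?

Divide the second equation by -1 to match normals: x₁ + 4x₂ + 3x₃ = -22.
With common normal n = (1, 4, 3) (|n| = √26), the distance is |(-5) − (-22)|/|n| = 17/√26.

17/√26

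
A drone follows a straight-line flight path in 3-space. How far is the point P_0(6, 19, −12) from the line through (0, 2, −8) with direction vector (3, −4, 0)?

√241

Direction vector d = (3, −4, 0).
AP = (6, 17, −4); AP·d = -50, |AP|² = 341, |d|² = 25.
distance² = |AP|² − (AP·d)²/|d|² = 341 − 2500/25 = 241, so the distance is √241.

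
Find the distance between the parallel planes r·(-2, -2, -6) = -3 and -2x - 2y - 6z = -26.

23/(2√11)

Both planes have normal n = (-2, -2, -6), |n| = 2√11. Any point on the first plane is at distance |(-26) − (-3)|/|n| = 23/(2√11) from the second.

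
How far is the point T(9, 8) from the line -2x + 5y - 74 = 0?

52√29/29

The normal to the line is n = (-2, 5) with |n| = √29.
|n·T − 74| = |22 − 74| = 52, so the distance is 52/√29.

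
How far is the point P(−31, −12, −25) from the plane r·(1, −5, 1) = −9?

n = (1, −5, 1); n·P − (-9) = 13; |n| = 3√3; distance = 13/(3√3) = 13√3/9.

13√3/9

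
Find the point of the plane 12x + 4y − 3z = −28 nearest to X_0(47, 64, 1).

The perpendicular from X_0 has direction n = (12, 4, −3): r = (47, 64, 1) + t(12, 4, −3).
Substitute into the plane: n·(X_0 + tn) = -28 gives 817 + 169t = -28, so t = -5.
Foot = (47, 64, 1) + (-5)·(12, 4, −3) = (−13, 44, 16).

(-13, 44, 16)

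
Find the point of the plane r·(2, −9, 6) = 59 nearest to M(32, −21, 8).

The perpendicular from M has direction n = (2, −9, 6): r = (32, −21, 8) + λ(2, −9, 6).
Substitute into the plane: n·(M + λn) = 59 gives 301 + 121λ = 59, so λ = -2.
Foot = (32, −21, 8) + (-2)·(2, −9, 6) = (28, −3, −4).

(28, -3, -4)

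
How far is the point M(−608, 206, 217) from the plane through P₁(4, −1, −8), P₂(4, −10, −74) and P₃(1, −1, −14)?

9

P₁P₂ = (0, −9, −66) and P₁P₃ = (−3, 0, −6), so a normal is n = P₁P₂ × P₁P₃ = (54, 198, −27).
Then n·(−608, 206, 217) − 234 = 1863.
|n| = √(2916 + 39204 + 729) = 207, so the distance is |1863|/207 = 9.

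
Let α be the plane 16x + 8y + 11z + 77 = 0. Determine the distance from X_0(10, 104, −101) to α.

d = |16·10 + 8·104 + 11·(-101) − (-77)| / √(256 + 64 + 121) = |-42| / 21 = 2.

2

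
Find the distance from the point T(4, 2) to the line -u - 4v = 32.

The normal to the line is n = (-1, -4) with |n| = √17.
|n·T − 32| = |-12 − 32| = 44, so the distance is 44/√17 = 44√17/17.

44√17/17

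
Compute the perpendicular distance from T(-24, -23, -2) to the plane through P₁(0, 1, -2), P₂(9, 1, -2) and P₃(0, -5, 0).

12√10/5

P₁P₂ = (9, 0, 0) and P₁P₃ = (0, -6, 2), so a normal is n = P₁P₂ × P₁P₃ = (0, -18, -54).
n = (0, -18, -54); n·P − 90 = 432; |n| = 18√10; distance = 432/(18√10) = 12√10/5.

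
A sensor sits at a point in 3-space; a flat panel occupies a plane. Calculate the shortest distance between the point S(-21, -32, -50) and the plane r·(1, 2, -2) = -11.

d = |1·(-21) + 2·(-32) + (-2)·(-50) − (-11)| / √(1 + 4 + 4) = |26| / 3 = 26/3.

26/3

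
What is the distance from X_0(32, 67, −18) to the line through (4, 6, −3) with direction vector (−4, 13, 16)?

Direction vector d = (−4, 13, 16).
AP = (28, 61, −15), and AP × d = (1171, −388, 608).
|AP × d|² = 1891449 and |d|² = 441, so the distance is √(1891449/441) = √4289.

√4289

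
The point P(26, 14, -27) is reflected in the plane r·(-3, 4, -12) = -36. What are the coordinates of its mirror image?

With n = (-3, 4, -12), the signed offset is (n·P − (-36))/|n|² = 338/169 = 2.
P' = P − 2t·n = (26, 14, -27) − 4·(-3, 4, -12) = (38, -2, 21).

(38, -2, 21)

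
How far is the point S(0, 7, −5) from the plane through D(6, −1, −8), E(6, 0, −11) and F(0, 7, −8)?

3√26/26

DE = (0, 1, −3) and DF = (−6, 8, 0), so a normal is n = DE × DF = (24, 18, 6).
d = |24·0 + 18·7 + 6·(-5) − 78| / √(576 + 324 + 36) = |18| / (6√26) = 3/√26.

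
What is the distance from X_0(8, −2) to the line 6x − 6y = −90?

25/√2

d = |6·8 + (-6)·(-2) − (-90)| / √(36 + 36) = |150|/(6√2) = 25/√2.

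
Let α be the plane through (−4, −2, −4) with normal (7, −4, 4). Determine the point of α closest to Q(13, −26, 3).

(-8, -14, -9)

n = (7, −4, 4), |n|² = 81, and n·Q − (-36) = 243.
t = 243/81 = 3, so the foot is Q − t·n = (13, −26, 3) − 3·(7, −4, 4) = (−8, −14, −9).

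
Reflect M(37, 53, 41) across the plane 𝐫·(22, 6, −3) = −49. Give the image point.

With n = (22, 6, −3), the signed offset is (n·M − (-49))/|n|² = 1058/529 = 2.
M' = M − 2t·n = (37, 53, 41) − 4·(22, 6, −3) = (−51, 29, 53).

(-51, 29, 53)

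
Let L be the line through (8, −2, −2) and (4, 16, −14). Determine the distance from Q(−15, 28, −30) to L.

√277

A direction vector is d = (−4, 18, −12).
AP = (−23, 30, −28); AP·d = 968, |AP|² = 2213, |d|² = 484.
distance² = |AP|² − (AP·d)²/|d|² = 2213 − 937024/484 = 277, so the distance is √277.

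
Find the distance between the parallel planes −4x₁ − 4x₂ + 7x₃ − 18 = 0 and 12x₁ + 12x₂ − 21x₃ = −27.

1

Divide the second equation by -3 to match normals: −4x₁ − 4x₂ + 7x₃ = 9.
With common normal n = (−4, −4, 7) (|n| = 9), the distance is |18 − 9|/|n| = 9/9 = 1.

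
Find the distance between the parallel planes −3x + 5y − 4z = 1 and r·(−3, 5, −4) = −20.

21√2/10

Both planes have normal n = (−3, 5, −4), |n| = 5√2. Any point on the first plane is at distance |(-20) − 1|/|n| = 21/(5√2) = 21√2/10 from the second.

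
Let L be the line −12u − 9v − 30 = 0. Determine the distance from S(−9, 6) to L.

8/5

d = |(-12)·(-9) + (-9)·6 − 30| / √(144 + 81) = |24|/15 = 8/5.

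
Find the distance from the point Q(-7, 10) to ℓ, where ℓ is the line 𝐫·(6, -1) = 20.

72√37/37

d = |6·(-7) + (-1)·10 − 20| / √(36 + 1) = |-72|/√37 = 72√37/37.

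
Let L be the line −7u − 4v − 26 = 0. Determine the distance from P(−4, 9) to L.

34/√65

The normal to the line is n = (−7, −4) with |n| = √65.
|n·P − 26| = |-8 − 26| = 34, so the distance is 34/√65 = 34√65/65.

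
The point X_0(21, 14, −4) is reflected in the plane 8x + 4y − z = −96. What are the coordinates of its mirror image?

(-43, -18, 4)

With n = (8, 4, −1), the signed offset is (n·X_0 − (-96))/|n|² = 324/81 = 4.
X_0' = X_0 − 2t·n = (21, 14, −4) − 8·(8, 4, −1) = (−43, −18, 4).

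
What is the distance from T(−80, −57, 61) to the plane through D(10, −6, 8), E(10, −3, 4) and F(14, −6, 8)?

9

DE = (0, 3, −4) and DF = (4, 0, 0), so a normal is n = DE × DF = (0, −16, −12).
Then n·(−80, −57, 61) − 0 = 180.
|n| = √(0 + 256 + 144) = 20, so the distance is |180|/20 = 9.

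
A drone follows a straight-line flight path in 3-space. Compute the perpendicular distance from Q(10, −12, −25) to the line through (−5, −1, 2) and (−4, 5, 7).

√517

A direction vector is d = (1, 6, 5).
AP = (15, −11, −27); AP·d = -186, |AP|² = 1075, |d|² = 62.
distance² = |AP|² − (AP·d)²/|d|² = 1075 − 34596/62 = 517, so the distance is √517.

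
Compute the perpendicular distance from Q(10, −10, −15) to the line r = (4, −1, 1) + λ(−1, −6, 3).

√373

Direction vector d = (−1, −6, 3).
AP = (6, −9, −16); AP·d = 0, |AP|² = 373, |d|² = 46.
distance² = |AP|² − (AP·d)²/|d|² = 373 − 0/46 = 373, so the distance is √373.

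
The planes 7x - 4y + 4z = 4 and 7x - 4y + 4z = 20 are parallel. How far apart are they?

16/9

Both planes have normal n = (7, -4, 4), |n| = 9. Any point on the first plane is at distance |20 − 4|/|n| = 16/9 from the second.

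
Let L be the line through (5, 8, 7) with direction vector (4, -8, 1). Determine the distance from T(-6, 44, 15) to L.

√185

Direction vector d = (4, -8, 1).
AP = (-11, 36, 8); AP·d = -324, |AP|² = 1481, |d|² = 81.
distance² = |AP|² − (AP·d)²/|d|² = 1481 − 104976/81 = 185, so the distance is √185.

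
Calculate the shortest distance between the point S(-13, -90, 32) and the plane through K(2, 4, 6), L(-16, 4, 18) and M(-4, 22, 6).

KL = (-18, 0, 12) and KM = (-6, 18, 0), so a normal is n = KL × KM = (-216, -72, -324).
Then n·(-13, -90, 32) - (-2664) = 1584.
|n| = √(46656 + 5184 + 104976) = 396, so the distance is |1584|/396 = 4.

4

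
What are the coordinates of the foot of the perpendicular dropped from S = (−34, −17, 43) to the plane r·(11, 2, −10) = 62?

The perpendicular from S has direction n = (11, 2, −10): r = (−34, −17, 43) + μ(11, 2, −10).
Substitute into the plane: n·(S + μn) = 62 gives -838 + 225μ = 62, so μ = 4.
Foot = (−34, −17, 43) + 4·(11, 2, −10) = (10, −9, 3).

(10, -9, 3)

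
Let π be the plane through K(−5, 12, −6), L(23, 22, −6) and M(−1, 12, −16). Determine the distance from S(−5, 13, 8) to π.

14/15

KL = (28, 10, 0) and KM = (4, 0, −10), so a normal is n = KL × KM = (−100, 280, −40).
Then n·(−5, 13, 8) − 4100 = −280.
|n| = √(10000 + 78400 + 1600) = 300, so the distance is |-280|/300 = 14/15.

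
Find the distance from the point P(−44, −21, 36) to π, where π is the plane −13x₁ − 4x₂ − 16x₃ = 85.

5/21

n = (−13, −4, −16); n·P − 85 = -5; |n| = 21; distance = 5/21.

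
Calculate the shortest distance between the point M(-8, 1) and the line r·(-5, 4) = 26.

d = |(-5)·(-8) + 4·1 − 26| / √(25 + 16) = |18|/√41 = 18√41/41.

18√41/41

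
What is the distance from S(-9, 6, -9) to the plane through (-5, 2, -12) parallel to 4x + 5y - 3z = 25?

√2/2

Parallel planes share the normal n = (4, 5, -3); since (-5, 2, -12) lies on the plane, its equation is 4x + 5y - 3z = 26.
Then n·(-9, 6, -9) - 26 = -5.
|n| = √(16 + 25 + 9) = 5√2, so the distance is |-5|/(5√2) = 1/√2.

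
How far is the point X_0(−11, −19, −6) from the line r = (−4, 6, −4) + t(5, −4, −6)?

Direction vector d = (5, −4, −6).
AP = (−7, −25, −2); AP·d = 77, |AP|² = 678, |d|² = 77.
distance² = |AP|² − (AP·d)²/|d|² = 678 − 5929/77 = 601, so the distance is √601.

√601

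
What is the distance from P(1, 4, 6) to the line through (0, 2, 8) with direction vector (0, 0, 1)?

√5

Direction vector d = (0, 0, 1).
AP = (1, 2, -2); AP·d = -2, |AP|² = 9, |d|² = 1.
distance² = |AP|² − (AP·d)²/|d|² = 9 − 4/1 = 5, so the distance is √5.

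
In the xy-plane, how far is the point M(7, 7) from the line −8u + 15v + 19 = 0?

The normal to the line is n = (−8, 15) with |n| = 17.
|n·M − (-19)| = |49 − (-19)| = 68, so the distance is 68/17 = 4.

4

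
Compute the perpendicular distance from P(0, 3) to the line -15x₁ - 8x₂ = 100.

d = |(-15)·0 + (-8)·3 − 100| / √(225 + 64) = |-124|/17 = 124/17.

124/17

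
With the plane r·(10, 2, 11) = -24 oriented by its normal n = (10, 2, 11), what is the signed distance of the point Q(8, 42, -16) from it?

n·Q − (-24) = 12.
|n| = 15, so the signed distance is 12/15 = 4/5.

4/5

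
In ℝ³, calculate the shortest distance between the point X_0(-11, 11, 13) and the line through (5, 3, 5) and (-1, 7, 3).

A direction vector is d = (-6, 4, -2).
AP = (-16, 8, 8), and AP × d = (-48, -80, -16).
|AP × d|² = 8960 and |d|² = 56, so the distance is √(8960/56) = √160 = 4√10.

4√10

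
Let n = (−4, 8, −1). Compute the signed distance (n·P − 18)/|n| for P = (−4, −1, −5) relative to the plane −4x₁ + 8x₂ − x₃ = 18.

n·P − 18 = -5.
|n| = 9, so the signed distance is -5/9.

-5/9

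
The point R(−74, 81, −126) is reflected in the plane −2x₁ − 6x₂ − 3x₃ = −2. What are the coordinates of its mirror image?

n = (−2, −6, −3), |n|² = 49, n·R − (-2) = 42, so t = 42/49 = 6/7.
Foot F = R − (6/7)·n = (−506/7, 603/7, −864/7); the reflection is 2F − R = (−494/7, 639/7, −846/7).

(-494/7, 639/7, -846/7)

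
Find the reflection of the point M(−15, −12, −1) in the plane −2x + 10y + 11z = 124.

(-19, 8, 21)

With n = (−2, 10, 11), the signed offset is (n·M − 124)/|n|² = -225/225 = -1.
M' = M − 2t·n = (−15, −12, −1) − (-2)·(−2, 10, 11) = (−19, 8, 21).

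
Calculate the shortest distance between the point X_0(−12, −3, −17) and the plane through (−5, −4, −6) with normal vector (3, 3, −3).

5/√3

The plane has equation n·(r − (−5, −4, −6)) = 0, i.e. n·r = -9.
n = (3, 3, −3); n·P − (-9) = 15; |n| = 3√3; distance = 15/(3√3) = 5√3/3.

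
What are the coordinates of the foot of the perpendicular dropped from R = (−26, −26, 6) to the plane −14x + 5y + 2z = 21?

(-12, -31, 4)

The perpendicular from R has direction n = (−14, 5, 2): r = (−26, −26, 6) + μ(−14, 5, 2).
Substitute into the plane: n·(R + μn) = 21 gives 246 + 225μ = 21, so μ = -1.
Foot = (−26, −26, 6) + (-1)·(−14, 5, 2) = (−12, −31, 4).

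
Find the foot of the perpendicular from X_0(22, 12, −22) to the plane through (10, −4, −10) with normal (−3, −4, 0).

n = (−3, −4, 0), |n|² = 25, and n·X_0 − (-14) = -100.
t = -100/25 = -4, so the foot is X_0 − t·n = (22, 12, −22) − (-4)·(−3, −4, 0) = (10, −4, −22).

(10, -4, -22)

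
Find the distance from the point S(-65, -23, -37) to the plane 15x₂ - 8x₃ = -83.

Normal vector n = (0, 15, -8), and n·(-65, -23, -37) - (-83) = 34.
|n| = √(0 + 225 + 64) = 17, so the distance is |34|/17 = 2.

2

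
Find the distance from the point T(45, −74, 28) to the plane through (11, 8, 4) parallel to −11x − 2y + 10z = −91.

Parallel planes share the normal n = (−11, −2, 10); since (11, 8, 4) lies on the plane, its equation is −11x − 2y + 10z = -97.
n = (−11, −2, 10); n·P − (-97) = 30; |n| = 15; distance = 30/15 = 2.

2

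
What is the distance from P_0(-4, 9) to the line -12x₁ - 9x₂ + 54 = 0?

7/5

The normal to the line is n = (-12, -9) with |n| = 15.
|n·P_0 − (-54)| = |-33 − (-54)| = 21, so the distance is 21/15 = 7/5.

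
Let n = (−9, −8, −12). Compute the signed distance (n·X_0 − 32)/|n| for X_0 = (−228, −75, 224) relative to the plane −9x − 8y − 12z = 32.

-4

n·X_0 − 32 = -68.
|n| = 17, so the signed distance is -68/17 = -4.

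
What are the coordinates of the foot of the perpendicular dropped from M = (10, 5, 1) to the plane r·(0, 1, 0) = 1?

The perpendicular from M has direction n = (0, 1, 0): r = (10, 5, 1) + μ(0, 1, 0).
Substitute into the plane: n·(M + μn) = 1 gives 5 + 1μ = 1, so μ = -4.
Foot = (10, 5, 1) + (-4)·(0, 1, 0) = (10, 1, 1).

(10, 1, 1)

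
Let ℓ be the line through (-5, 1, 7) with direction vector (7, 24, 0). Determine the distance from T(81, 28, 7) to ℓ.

Direction vector d = (7, 24, 0).
AP = (86, 27, 0), and AP × d = (0, 0, 1875).
|AP × d|² = 3515625 and |d|² = 625, so the distance is √(3515625/625) = √5625 = 75.

75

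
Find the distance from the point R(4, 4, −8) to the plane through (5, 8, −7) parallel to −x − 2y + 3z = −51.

6/√14

Parallel planes share the normal n = (−1, −2, 3); since (5, 8, −7) lies on the plane, its equation is −x − 2y + 3z = -42.
n = (−1, −2, 3); n·P − (-42) = 6; |n| = √14; distance = 6/√14.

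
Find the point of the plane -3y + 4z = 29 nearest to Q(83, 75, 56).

The perpendicular from Q has direction n = (0, -3, 4): r = (83, 75, 56) + t(0, -3, 4).
Substitute into the plane: n·(Q + tn) = 29 gives -1 + 25t = 29, so t = 6/5.
Foot = (83, 75, 56) + (6/5)·(0, -3, 4) = (83, 357/5, 304/5).

(83, 357/5, 304/5)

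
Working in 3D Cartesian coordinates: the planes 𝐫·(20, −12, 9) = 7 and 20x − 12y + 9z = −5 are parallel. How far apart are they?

Both planes have normal n = (20, −12, 9), |n| = 25. Any point on the first plane is at distance |(-5) − 7|/|n| = 12/25 from the second.

12/25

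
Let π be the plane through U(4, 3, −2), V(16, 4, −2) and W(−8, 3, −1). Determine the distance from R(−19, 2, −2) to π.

11/17

UV = (12, 1, 0) and UW = (−12, 0, 1), so a normal is n = UV × UW = (1, −12, 12).
Then n·(−19, 2, −2) − (−56) = −11.
|n| = √(1 + 144 + 144) = 17, so the distance is |-11|/17 = 11/17.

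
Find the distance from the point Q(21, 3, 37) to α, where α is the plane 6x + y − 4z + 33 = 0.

Normal vector n = (6, 1, −4), and n·(21, 3, 37) − (−33) = 14.
|n| = √(36 + 1 + 16) = √53, so the distance is |14|/√53 = 14√53/53.

14√53/53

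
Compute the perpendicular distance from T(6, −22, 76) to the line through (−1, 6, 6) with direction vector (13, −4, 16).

Direction vector d = (13, −4, 16).
AP = (7, −28, 70), and AP × d = (−168, 798, 336).
|AP × d|² = 777924 and |d|² = 441, so the distance is √(777924/441) = √1764 = 42.

42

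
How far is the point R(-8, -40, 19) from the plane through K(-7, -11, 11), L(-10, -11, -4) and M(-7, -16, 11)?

√26/2

KL = (-3, 0, -15) and KM = (0, -5, 0), so a normal is n = KL × KM = (-75, 0, 15).
Then n·(-8, -40, 19) - 690 = 195.
|n| = √(5625 + 0 + 225) = 15√26, so the distance is |195|/(15√26) = 13/√26.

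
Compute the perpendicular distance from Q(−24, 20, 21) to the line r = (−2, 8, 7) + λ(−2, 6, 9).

2√85

Direction vector d = (−2, 6, 9).
AP = (−22, 12, 14); AP·d = 242, |AP|² = 824, |d|² = 121.
distance² = |AP|² − (AP·d)²/|d|² = 824 − 58564/121 = 340, so the distance is 2√85.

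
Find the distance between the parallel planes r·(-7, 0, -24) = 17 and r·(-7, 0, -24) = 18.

With common normal n = (-7, 0, -24) (|n| = 25), the distance is |17 − 18|/|n| = 1/25.

1/25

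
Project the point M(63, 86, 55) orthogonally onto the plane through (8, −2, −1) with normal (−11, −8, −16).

(8, 46, -25)

n = (−11, −8, −16), |n|² = 441, and n·M − (-56) = -2205.
t = -2205/441 = -5, so the foot is M − t·n = (63, 86, 55) − (-5)·(−11, −8, −16) = (8, 46, −25).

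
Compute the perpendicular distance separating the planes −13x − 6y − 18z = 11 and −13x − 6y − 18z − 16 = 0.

5/23

Both planes have normal n = (−13, −6, −18), |n| = 23. Any point on the first plane is at distance |16 − 11|/|n| = 5/23 from the second.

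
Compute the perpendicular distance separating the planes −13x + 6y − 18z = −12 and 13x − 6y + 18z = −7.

Divide the second equation by -1 to match normals: −13x + 6y − 18z = 7.
Both planes have normal n = (−13, 6, −18), |n| = 23. Any point on the first plane is at distance |7 − (-12)|/|n| = 19/23 from the second.

19/23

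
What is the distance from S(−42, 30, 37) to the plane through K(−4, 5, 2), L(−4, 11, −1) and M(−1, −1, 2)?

KL = (0, 6, −3) and KM = (3, −6, 0), so a normal is n = KL × KM = (−18, −9, −18).
Then n·(−42, 30, 37) − (−9) = −171.
|n| = √(324 + 81 + 324) = 27, so the distance is |-171|/27 = 19/3.

19/3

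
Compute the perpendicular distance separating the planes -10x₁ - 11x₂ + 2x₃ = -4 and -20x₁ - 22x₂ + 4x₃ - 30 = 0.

Divide the second equation by 2 to match normals: -10x₁ - 11x₂ + 2x₃ = 15.
With common normal n = (-10, -11, 2) (|n| = 15), the distance is |(-4) − 15|/|n| = 19/15.

19/15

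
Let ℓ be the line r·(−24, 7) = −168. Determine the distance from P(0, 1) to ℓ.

7

d = |(-24)·0 + 7·1 − (-168)| / √(576 + 49) = |175|/25 = 7.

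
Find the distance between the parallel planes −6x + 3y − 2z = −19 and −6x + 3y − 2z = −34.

With common normal n = (−6, 3, −2) (|n| = 7), the distance is |(-19) − (-34)|/|n| = 15/7.

15/7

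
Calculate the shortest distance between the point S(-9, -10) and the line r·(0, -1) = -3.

The normal to the line is n = (0, -1) with |n| = 1.
|n·S − (-3)| = |10 − (-3)| = 13, so the distance is 13/1 = 13.

13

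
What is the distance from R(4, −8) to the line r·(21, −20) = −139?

383/29

The normal to the line is n = (21, −20) with |n| = 29.
|n·R − (-139)| = |244 − (-139)| = 383, so the distance is 383/29.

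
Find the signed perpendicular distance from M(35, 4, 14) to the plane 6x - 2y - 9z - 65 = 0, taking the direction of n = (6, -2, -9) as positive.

n·M − 65 = 11.
|n| = 11, so the signed distance is 11/11 = 1.

1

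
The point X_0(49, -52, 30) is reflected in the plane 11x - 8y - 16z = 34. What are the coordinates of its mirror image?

n = (11, -8, -16), |n|² = 441, n·X_0 − 34 = 441, so t = 441/441 = 1.
Foot F = X_0 − 1·n = (38, -44, 46); the reflection is 2F − X_0 = (27, -36, 62).

(27, -36, 62)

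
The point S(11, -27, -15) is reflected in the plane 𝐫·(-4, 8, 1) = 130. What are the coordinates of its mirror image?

(-29, 53, -5)

With n = (-4, 8, 1), the signed offset is (n·S − 130)/|n|² = -405/81 = -5.
S' = S − 2t·n = (11, -27, -15) − (-10)·(-4, 8, 1) = (-29, 53, -5).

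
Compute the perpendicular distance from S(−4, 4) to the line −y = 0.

d = |0·(-4) + (-1)·4 − 0| / √(0 + 1) = |-4|/1 = 4.

4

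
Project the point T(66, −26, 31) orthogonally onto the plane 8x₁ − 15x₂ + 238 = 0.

(34, 34, 31)

n = (8, −15, 0), |n|² = 289, and n·T − (-238) = 1156.
t = 1156/289 = 4, so the foot is T − t·n = (66, −26, 31) − 4·(8, −15, 0) = (34, 34, 31).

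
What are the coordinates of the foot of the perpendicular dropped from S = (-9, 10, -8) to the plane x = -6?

The perpendicular from S has direction n = (1, 0, 0): r = (-9, 10, -8) + t(1, 0, 0).
Substitute into the plane: n·(S + tn) = -6 gives -9 + 1t = -6, so t = 3.
Foot = (-9, 10, -8) + 3·(1, 0, 0) = (-6, 10, -8).

(-6, 10, -8)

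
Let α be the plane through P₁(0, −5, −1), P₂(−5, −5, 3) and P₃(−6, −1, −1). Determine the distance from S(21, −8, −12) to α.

11/√77

P₁P₂ = (−5, 0, 4) and P₁P₃ = (−6, 4, 0), so a normal is n = P₁P₂ × P₁P₃ = (−16, −24, −20).
d = |(-16)·21 + (-24)·(-8) + (-20)·(-12) − 140| / √(256 + 576 + 400) = |-44| / (4√77) = 11/√77.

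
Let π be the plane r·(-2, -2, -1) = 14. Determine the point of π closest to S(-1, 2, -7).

n = (-2, -2, -1), |n|² = 9, and n·S − 14 = -9.
t = -9/9 = -1, so the foot is S − t·n = (-1, 2, -7) − (-1)·(-2, -2, -1) = (-3, 0, -8).

(-3, 0, -8)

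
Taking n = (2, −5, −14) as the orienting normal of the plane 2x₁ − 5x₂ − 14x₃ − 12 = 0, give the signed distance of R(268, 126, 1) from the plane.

n·R − 12 = -120.
|n| = 15, so the signed distance is -120/15 = -8.

-8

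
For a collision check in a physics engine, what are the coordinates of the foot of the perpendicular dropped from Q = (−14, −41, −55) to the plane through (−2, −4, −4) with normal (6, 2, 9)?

(16, -31, -10)

n = (6, 2, 9), |n|² = 121, and n·Q − (-56) = -605.
t = -605/121 = -5, so the foot is Q − t·n = (−14, −41, −55) − (-5)·(6, 2, 9) = (16, −31, −10).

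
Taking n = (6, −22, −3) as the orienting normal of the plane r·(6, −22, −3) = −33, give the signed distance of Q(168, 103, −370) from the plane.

n·Q − (-33) = -115.
|n| = 23, so the signed distance is -115/23 = -5.

-5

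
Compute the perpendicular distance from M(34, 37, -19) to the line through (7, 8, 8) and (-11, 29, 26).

A direction vector is d = (-18, 21, 18).
AP = (27, 29, -27); AP·d = -363, |AP|² = 2299, |d|² = 1089.
distance² = |AP|² − (AP·d)²/|d|² = 2299 − 131769/1089 = 2178, so the distance is 33√2.

33√2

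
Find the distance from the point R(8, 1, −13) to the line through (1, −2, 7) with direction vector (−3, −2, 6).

Direction vector d = (−3, −2, 6).
AP = (7, 3, −20); AP·d = -147, |AP|² = 458, |d|² = 49.
distance² = |AP|² − (AP·d)²/|d|² = 458 − 21609/49 = 17, so the distance is √17.

√17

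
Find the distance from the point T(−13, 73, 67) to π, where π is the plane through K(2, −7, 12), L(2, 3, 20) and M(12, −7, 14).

KL = (0, 10, 8) and KM = (10, 0, 2), so a normal is n = KL × KM = (20, 80, −100).
Then n·(−13, 73, 67) − (−1720) = 600.
|n| = √(400 + 6400 + 10000) = 20√42, so the distance is |600|/(20√42) = 5√42/7.

30/√42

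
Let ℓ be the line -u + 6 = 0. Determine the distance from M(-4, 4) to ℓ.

10

The normal to the line is n = (-1, 0) with |n| = 1.
|n·M − (-6)| = |4 − (-6)| = 10, so the distance is 10/1 = 10.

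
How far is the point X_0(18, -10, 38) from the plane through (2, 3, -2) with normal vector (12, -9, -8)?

The plane has equation n·(r − (2, 3, -2)) = 0, i.e. n·r = 13.
d = |12·18 + (-9)·(-10) + (-8)·38 − 13| / √(144 + 81 + 64) = |-11| / 17 = 11/17.

11/17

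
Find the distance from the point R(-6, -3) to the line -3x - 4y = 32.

2/5

d = |(-3)·(-6) + (-4)·(-3) − 32| / √(9 + 16) = |-2|/5 = 2/5.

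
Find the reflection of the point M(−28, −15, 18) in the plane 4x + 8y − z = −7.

(-4, 33, 12)

n = (4, 8, −1), |n|² = 81, n·M − (-7) = -243, so t = -243/81 = -3.
Foot F = M − (-3)·n = (−16, 9, 15); the reflection is 2F − M = (−4, 33, 12).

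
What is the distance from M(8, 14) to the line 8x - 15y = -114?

32/17

d = |8·8 + (-15)·14 − (-114)| / √(64 + 225) = |-32|/17 = 32/17.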